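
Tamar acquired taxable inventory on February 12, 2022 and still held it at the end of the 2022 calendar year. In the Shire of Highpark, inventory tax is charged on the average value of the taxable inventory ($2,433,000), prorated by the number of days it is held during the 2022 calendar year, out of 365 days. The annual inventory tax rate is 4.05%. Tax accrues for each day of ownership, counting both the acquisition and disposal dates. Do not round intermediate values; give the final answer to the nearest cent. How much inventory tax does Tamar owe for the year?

Days held (February 12 – December 31, 2022): 323 out of 365
Tax = $2,433,000 × 4.05% × 323/365 = $87,198.0534

$87,198.05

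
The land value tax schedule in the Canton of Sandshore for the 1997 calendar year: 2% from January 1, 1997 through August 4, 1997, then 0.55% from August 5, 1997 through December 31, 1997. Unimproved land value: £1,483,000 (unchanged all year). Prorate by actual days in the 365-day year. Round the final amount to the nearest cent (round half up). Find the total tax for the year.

January 1 – August 4, 1997: 216 days at 2% → £1,483,000 × 2% × 216/365 = £17,552.2192
August 5 – December 31, 1997: 149 days at 0.55% → £1,483,000 × 0.55% × 149/365 = £3,329.6397
Total = £20,881.8589

£20,881.86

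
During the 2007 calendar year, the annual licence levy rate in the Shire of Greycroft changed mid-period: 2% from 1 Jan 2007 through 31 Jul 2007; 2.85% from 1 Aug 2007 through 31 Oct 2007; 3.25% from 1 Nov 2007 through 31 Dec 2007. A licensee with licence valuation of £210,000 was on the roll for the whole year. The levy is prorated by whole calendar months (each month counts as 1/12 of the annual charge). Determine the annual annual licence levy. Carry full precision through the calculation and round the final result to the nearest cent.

1 Jan – 31 Jul 2007: 7 months at 2% → £210,000 × 2% × 7/12 = £2,450.0000
1 Aug – 31 Oct 2007: 3 months at 2.85% → £210,000 × 2.85% × 3/12 = £1,496.2500
1 Nov – 31 Dec 2007: 2 months at 3.25% → £210,000 × 3.25% × 2/12 = £1,137.5000
Total = £5,083.7500

£5,083.75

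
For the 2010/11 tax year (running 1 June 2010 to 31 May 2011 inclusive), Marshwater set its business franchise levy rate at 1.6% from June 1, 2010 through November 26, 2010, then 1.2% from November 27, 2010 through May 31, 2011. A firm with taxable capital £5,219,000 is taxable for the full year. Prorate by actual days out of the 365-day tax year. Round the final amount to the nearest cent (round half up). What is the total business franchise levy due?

June 1 – November 26, 2010: 179 days at 1.6% → £5,219,000 × 1.6% × 179/365 = £40,951.2767
November 27, 2010 – May 31, 2011: 186 days at 1.2% → £5,219,000 × 1.2% × 186/365 = £31,914.5425
Total = £72,865.8192

£72,865.82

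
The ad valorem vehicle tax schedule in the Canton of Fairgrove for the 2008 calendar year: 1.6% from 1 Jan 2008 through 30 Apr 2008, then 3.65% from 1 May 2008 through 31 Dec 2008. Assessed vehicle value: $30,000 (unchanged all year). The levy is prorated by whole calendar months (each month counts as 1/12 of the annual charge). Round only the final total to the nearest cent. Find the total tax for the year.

$890.00

1 Jan – 30 Apr 2008: 4 months at 1.6% → $30,000 × 1.6% × 4/12 = $160.0000
1 May – 31 Dec 2008: 8 months at 3.65% → $30,000 × 3.65% × 8/12 = $730.0000
Total = $890.0000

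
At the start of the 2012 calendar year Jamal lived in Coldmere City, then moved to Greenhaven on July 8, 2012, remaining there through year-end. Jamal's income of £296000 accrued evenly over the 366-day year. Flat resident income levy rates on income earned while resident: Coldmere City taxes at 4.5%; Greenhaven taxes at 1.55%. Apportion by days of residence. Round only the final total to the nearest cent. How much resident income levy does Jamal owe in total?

Coldmere City, January 1 – July 7, 2012: 189 days → £296000 × 4.5% × 189/366 = £6878.3607
Greenhaven, July 8 – December 31, 2012: 177 days → £296000 × 1.55% × 177/366 = £2218.7869
Total = £9097.1475

£9097.15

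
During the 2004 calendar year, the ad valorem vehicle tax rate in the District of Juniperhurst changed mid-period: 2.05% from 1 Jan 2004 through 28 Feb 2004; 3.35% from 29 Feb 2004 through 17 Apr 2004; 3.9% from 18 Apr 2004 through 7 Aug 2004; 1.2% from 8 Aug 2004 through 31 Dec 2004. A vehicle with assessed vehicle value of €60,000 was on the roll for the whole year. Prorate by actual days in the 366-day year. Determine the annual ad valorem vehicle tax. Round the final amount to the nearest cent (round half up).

1 Jan – 28 Feb 2004: 59 days at 2.05% → €60,000 × 2.05% × 59/366 = €198.2787
29 Feb – 17 Apr 2004: 49 days at 3.35% → €60,000 × 3.35% × 49/366 = €269.0984
18 Apr – 7 Aug 2004: 112 days at 3.9% → €60,000 × 3.9% × 112/366 = €716.0656
8 Aug – 31 Dec 2004: 146 days at 1.2% → €60,000 × 1.2% × 146/366 = €287.2131
Total = €1,470.6557

€1,470.66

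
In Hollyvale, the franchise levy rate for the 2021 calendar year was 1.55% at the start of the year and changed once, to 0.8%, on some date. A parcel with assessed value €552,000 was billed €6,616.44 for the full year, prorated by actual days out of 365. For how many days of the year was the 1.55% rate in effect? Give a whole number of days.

194 days

Let d = days at the first rate; then 365 − d days at the second rate.
€552,000 × [1.55%·d + 0.8%·(365−d)] / 365 = €6,616.44
Solving gives d = 194, so the new rate took effect on July 14, 2021.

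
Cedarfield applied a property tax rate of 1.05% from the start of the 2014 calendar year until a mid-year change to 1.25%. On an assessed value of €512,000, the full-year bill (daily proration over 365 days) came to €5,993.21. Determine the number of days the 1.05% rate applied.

Let d = days at the first rate; then 365 − d days at the second rate.
€512,000 × [1.05%·d + 1.25%·(365−d)] / 365 = €5,993.21
Solving gives d = 145, so the new rate took effect on 26 May 2014.

145 days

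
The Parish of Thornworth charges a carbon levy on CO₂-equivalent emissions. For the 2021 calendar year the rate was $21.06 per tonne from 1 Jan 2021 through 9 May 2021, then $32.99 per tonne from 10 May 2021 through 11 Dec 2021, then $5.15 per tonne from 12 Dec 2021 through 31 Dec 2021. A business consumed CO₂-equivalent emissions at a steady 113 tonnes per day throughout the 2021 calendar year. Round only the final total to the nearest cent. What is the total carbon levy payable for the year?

1 Jan – 9 May 2021: 129 days × 113 tonnes/day = 14,577 tonnes at $21.06/tonne → $306991.62
10 May – 11 Dec 2021: 216 days × 113 tonnes/day = 24,408 tonnes at $32.99/tonne → $805219.92
12 Dec – 31 Dec 2021: 20 days × 113 tonnes/day = 2,260 tonnes at $5.15/tonne → $11639.00

$1123850.54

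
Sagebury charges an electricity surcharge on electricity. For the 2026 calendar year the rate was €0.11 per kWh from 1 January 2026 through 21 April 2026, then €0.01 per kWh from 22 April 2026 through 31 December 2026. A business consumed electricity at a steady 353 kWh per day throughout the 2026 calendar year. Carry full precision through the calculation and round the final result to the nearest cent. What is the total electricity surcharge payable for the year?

€5206.75

1 January – 21 April 2026: 111 days × 353 kWh/day = 39,183 kWh at €0.11/kWh → €4310.13
22 April – 31 December 2026: 254 days × 353 kWh/day = 89,662 kWh at €0.01/kWh → €896.62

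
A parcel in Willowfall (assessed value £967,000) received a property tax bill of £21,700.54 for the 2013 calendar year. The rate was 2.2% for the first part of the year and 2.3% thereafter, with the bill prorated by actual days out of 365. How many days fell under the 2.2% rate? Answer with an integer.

Let d = days at the first rate; then 365 − d days at the second rate.
£967,000 × [2.2%·d + 2.3%·(365−d)] / 365 = £21,700.54
Solving gives d = 204, so the new rate took effect on 24 July 2013.

204 days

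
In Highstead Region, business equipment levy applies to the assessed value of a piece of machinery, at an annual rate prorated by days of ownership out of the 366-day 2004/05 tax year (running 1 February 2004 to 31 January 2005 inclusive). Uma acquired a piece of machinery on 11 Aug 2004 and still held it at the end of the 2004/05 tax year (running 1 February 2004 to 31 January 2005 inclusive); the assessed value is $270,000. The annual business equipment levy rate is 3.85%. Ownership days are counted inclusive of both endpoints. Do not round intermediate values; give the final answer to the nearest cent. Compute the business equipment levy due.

$4,941.89

Days held (11 Aug 2004 – 31 Jan 2005): 174 out of 366
Tax = $270,000 × 3.85% × 174/366 = $4,941.8852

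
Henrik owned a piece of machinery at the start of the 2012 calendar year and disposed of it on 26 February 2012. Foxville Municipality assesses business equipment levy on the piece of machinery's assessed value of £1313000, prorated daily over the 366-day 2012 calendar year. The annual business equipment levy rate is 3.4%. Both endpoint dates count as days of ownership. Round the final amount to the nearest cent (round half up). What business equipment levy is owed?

Days held (1 January – 26 February 2012): 57 out of 366
Tax = £1313000 × 3.4% × 57/366 = £6952.4426

£6952.44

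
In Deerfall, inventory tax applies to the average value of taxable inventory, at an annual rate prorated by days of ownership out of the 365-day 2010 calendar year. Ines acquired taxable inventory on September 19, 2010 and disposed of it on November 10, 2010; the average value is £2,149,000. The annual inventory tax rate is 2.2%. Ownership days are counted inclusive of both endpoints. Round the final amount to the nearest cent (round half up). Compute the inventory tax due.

£6,865.02

Days held (September 19 – November 10, 2010): 53 out of 365
Tax = £2,149,000 × 2.2% × 53/365 = £6,865.0247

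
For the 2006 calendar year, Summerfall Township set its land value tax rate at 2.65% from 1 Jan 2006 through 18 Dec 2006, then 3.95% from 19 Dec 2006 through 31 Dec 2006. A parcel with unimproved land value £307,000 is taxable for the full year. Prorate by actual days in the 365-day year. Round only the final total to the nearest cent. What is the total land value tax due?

£8,277.65

1 Jan – 18 Dec 2006: 352 days at 2.65% → £307,000 × 2.65% × 352/365 = £7,845.7425
19 Dec – 31 Dec 2006: 13 days at 3.95% → £307,000 × 3.95% × 13/365 = £431.9027
Total = £8,277.6452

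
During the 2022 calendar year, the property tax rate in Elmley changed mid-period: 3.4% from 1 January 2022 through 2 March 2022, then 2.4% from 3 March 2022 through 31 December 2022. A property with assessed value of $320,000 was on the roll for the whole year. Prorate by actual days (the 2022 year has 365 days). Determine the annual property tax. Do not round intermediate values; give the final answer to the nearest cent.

$8,214.79

1 January – 2 March 2022: 61 days at 3.4% → $320,000 × 3.4% × 61/365 = $1,818.3014
3 March – 31 December 2022: 304 days at 2.4% → $320,000 × 2.4% × 304/365 = $6,396.4932
Total = $8,214.7945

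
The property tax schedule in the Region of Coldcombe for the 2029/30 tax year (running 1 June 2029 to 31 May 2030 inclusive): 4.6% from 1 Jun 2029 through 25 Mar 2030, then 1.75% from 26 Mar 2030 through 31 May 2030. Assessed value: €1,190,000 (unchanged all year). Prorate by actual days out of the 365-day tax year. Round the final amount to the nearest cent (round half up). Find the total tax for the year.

1 Jun 2029 – 25 Mar 2030: 298 days at 4.6% → €1,190,000 × 4.6% × 298/365 = €44,691.8356
26 Mar – 31 May 2030: 67 days at 1.75% → €1,190,000 × 1.75% × 67/365 = €3,822.6712
Total = €48,514.5068

€48,514.51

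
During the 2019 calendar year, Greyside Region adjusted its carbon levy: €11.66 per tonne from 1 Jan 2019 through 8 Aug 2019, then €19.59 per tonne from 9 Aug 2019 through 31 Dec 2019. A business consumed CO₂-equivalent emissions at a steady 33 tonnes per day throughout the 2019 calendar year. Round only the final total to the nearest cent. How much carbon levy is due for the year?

1 Jan – 8 Aug 2019: 220 days × 33 tonnes/day = 7,260 tonnes at €11.66/tonne → €84,651.60
9 Aug – 31 Dec 2019: 145 days × 33 tonnes/day = 4,785 tonnes at €19.59/tonne → €93,738.15

€178,389.75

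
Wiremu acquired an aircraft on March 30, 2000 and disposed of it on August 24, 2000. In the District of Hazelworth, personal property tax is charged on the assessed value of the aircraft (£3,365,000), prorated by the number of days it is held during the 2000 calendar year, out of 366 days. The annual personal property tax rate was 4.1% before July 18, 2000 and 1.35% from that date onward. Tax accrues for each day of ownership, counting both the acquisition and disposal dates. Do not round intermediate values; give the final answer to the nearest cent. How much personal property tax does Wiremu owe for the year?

March 30 – July 17, 2000: 110 days at 4.1% → £3,365,000 × 4.1% × 110/366 = £41,464.8907
July 18 – August 24, 2000: 38 days at 1.35% → £3,365,000 × 1.35% × 38/366 = £4,716.5164
Total = £46,181.4071

£46,181.41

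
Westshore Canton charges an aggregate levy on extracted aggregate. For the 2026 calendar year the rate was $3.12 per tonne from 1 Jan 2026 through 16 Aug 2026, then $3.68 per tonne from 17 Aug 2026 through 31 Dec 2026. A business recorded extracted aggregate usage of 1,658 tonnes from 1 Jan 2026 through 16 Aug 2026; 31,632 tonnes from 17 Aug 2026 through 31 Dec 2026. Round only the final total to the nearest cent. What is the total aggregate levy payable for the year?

$121,578.72

1 Jan – 16 Aug 2026: 1,658 tonnes at $3.12/tonne → $5,172.96
17 Aug – 31 Dec 2026: 31,632 tonnes at $3.68/tonne → $116,405.76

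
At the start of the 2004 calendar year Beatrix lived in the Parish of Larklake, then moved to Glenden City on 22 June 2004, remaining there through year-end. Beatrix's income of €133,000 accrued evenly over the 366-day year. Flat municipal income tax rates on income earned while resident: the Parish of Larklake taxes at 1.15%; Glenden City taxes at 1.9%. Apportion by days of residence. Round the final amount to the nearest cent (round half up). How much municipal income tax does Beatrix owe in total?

The Parish of Larklake, 1 January – 21 June 2004: 173 days → €133,000 × 1.15% × 173/366 = €722.9604
Glenden City, 22 June – 31 December 2004: 193 days → €133,000 × 1.9% × 193/366 = €1,332.5437
Total = €2,055.5041

€2,055.50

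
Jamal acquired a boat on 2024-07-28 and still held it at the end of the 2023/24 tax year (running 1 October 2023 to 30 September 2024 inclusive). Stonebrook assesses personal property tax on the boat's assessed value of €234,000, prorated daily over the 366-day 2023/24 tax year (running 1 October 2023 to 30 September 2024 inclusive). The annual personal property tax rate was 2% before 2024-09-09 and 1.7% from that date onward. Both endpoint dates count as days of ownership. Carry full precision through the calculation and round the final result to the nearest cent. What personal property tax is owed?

2024-07-28 to 2024-09-08: 43 days at 2% → €234,000 × 2% × 43/366 = €549.8361
2024-09-09 to 2024-09-30: 22 days at 1.7% → €234,000 × 1.7% × 22/366 = €239.1148
Total = €788.9508

€788.95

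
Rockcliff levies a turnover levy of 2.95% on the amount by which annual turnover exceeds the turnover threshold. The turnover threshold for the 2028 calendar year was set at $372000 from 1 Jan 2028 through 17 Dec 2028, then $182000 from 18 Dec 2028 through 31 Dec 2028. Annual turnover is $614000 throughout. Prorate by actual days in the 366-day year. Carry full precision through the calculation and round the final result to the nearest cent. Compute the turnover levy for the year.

$7353.40

1 Jan – 17 Dec 2028: 352 days, exemption $372000 → ($614000 − $372000) × 2.95% × 352/366 = $6865.9235
18 Dec – 31 Dec 2028: 14 days, exemption $182000 → ($614000 − $182000) × 2.95% × 14/366 = $487.4754
Total = $7353.3989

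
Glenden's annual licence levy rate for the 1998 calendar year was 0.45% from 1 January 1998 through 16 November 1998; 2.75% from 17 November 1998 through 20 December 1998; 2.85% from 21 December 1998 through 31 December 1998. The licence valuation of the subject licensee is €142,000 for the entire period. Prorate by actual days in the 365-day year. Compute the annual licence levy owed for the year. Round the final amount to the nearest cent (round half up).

€1,045.94

1 January – 16 November 1998: 320 days at 0.45% → €142,000 × 0.45% × 320/365 = €560.2192
17 November – 20 December 1998: 34 days at 2.75% → €142,000 × 2.75% × 34/365 = €363.7534
21 December – 31 December 1998: 11 days at 2.85% → €142,000 × 2.85% × 11/365 = €121.9644
Total = €1,045.9370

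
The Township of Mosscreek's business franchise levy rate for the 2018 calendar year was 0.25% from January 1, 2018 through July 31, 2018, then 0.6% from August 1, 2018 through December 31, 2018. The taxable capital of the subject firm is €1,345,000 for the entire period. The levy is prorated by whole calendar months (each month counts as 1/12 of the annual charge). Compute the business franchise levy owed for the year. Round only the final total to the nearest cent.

€5,323.96

January 1 – July 31, 2018: 7 months at 0.25% → €1,345,000 × 0.25% × 7/12 = €1,961.4583
August 1 – December 31, 2018: 5 months at 0.6% → €1,345,000 × 0.6% × 5/12 = €3,362.5000
Total = €5,323.9583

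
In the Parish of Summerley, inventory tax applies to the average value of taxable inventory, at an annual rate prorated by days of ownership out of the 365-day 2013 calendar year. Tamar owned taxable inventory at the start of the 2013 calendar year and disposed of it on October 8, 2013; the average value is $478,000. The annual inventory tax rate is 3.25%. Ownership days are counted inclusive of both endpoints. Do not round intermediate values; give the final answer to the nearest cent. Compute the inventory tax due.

$11,959.82

Days held (January 1 – October 8, 2013): 281 out of 365
Tax = $478,000 × 3.25% × 281/365 = $11,959.8219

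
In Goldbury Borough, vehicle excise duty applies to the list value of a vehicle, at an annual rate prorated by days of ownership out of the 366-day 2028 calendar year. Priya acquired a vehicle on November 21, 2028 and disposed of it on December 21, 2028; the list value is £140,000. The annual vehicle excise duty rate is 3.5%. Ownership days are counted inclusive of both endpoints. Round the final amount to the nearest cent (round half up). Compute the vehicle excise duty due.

Days held (November 21 – December 21, 2028): 31 out of 366
Tax = £140,000 × 3.5% × 31/366 = £415.0273

£415.03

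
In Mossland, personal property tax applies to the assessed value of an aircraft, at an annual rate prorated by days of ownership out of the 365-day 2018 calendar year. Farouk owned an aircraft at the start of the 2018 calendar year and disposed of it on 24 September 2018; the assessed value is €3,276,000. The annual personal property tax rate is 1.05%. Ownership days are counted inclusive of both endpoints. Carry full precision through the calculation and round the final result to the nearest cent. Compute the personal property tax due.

Days held (1 January – 24 September 2018): 267 out of 365
Tax = €3,276,000 × 1.05% × 267/365 = €25,162.3726

€25,162.37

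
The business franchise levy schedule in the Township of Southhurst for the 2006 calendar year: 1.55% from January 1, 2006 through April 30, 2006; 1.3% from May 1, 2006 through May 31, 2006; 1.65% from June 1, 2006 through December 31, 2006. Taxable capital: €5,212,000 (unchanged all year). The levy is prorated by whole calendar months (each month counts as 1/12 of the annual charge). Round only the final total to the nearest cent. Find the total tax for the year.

€82,740.50

January 1 – April 30, 2006: 4 months at 1.55% → €5,212,000 × 1.55% × 4/12 = €26,928.6667
May 1 – May 31, 2006: 1 month at 1.3% → €5,212,000 × 1.3% × 1/12 = €5,646.3333
June 1 – December 31, 2006: 7 months at 1.65% → €5,212,000 × 1.65% × 7/12 = €50,165.5000
Total = €82,740.5000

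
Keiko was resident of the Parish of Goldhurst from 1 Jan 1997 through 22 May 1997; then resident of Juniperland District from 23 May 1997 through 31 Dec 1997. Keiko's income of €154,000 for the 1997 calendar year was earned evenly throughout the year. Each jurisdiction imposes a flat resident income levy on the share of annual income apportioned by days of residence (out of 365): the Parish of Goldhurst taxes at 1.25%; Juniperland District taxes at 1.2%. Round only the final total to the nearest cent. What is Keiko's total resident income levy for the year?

The Parish of Goldhurst, 1 Jan – 22 May 1997: 142 days → €154,000 × 1.25% × 142/365 = €748.9041
Juniperland District, 23 May – 31 Dec 1997: 223 days → €154,000 × 1.2% × 223/365 = €1,129.0521
Total = €1,877.9562

€1,877.96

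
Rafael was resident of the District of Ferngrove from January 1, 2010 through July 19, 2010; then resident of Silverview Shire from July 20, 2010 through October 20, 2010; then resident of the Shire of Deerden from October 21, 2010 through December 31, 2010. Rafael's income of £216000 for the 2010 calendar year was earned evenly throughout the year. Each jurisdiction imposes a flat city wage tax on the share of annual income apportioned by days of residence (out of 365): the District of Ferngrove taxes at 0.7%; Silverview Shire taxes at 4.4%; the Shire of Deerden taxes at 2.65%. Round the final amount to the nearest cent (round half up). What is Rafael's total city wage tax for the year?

£4379.18

The District of Ferngrove, January 1 – July 19, 2010: 200 days → £216000 × 0.7% × 200/365 = £828.4932
Silverview Shire, July 20 – October 20, 2010: 93 days → £216000 × 4.4% × 93/365 = £2421.5671
The Shire of Deerden, October 21 – December 31, 2010: 72 days → £216000 × 2.65% × 72/365 = £1129.1178
Total = £4379.1781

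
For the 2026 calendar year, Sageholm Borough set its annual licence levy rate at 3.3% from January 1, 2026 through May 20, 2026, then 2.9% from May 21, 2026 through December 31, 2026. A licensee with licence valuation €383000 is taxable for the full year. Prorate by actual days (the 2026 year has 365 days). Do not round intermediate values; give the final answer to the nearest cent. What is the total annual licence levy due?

January 1 – May 20, 2026: 140 days at 3.3% → €383000 × 3.3% × 140/365 = €4847.8356
May 21 – December 31, 2026: 225 days at 2.9% → €383000 × 2.9% × 225/365 = €6846.7808
Total = €11694.6164

€11694.62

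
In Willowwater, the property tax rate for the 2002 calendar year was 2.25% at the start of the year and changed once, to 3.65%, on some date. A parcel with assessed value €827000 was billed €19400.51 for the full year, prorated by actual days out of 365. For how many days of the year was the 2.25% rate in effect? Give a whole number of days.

Let d = days at the first rate; then 365 − d days at the second rate.
€827000 × [2.25%·d + 3.65%·(365−d)] / 365 = €19400.51
Solving gives d = 340, so the new rate took effect on 7 December 2002.

340 days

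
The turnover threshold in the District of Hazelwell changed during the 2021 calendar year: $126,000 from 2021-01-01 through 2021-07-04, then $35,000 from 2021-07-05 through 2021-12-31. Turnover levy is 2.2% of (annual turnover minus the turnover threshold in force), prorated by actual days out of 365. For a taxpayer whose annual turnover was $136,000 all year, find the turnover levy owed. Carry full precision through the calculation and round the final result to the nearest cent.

$1,207.29

2021-01-01 to 2021-07-04: 185 days, exemption $126,000 → ($136,000 − $126,000) × 2.2% × 185/365 = $111.5068
2021-07-05 to 2021-12-31: 180 days, exemption $35,000 → ($136,000 − $35,000) × 2.2% × 180/365 = $1,095.7808
Total = $1,207.2877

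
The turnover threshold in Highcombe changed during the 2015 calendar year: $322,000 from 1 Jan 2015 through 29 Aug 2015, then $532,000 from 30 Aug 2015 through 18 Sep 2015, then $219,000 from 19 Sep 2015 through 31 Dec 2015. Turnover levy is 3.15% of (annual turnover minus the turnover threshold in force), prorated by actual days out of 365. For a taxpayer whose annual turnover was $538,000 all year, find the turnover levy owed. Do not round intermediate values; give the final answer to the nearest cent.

1 Jan – 29 Aug 2015: 241 days, exemption $322,000 → ($538,000 − $322,000) × 3.15% × 241/365 = $4,492.5041
30 Aug – 18 Sep 2015: 20 days, exemption $532,000 → ($538,000 − $532,000) × 3.15% × 20/365 = $10.3562
19 Sep – 31 Dec 2015: 104 days, exemption $219,000 → ($538,000 − $219,000) × 3.15% × 104/365 = $2,863.1342
Total = $7,365.9945

$7,365.99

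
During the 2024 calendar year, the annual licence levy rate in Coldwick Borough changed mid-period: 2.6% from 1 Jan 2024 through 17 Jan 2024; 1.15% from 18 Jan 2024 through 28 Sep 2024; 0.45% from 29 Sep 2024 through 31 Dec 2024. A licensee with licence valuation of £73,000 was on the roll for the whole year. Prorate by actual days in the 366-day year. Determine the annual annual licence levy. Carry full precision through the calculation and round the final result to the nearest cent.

1 Jan – 17 Jan 2024: 17 days at 2.6% → £73,000 × 2.6% × 17/366 = £88.1585
18 Jan – 28 Sep 2024: 255 days at 1.15% → £73,000 × 1.15% × 255/366 = £584.8975
29 Sep – 31 Dec 2024: 94 days at 0.45% → £73,000 × 0.45% × 94/366 = £84.3689
Total = £757.4249

£757.42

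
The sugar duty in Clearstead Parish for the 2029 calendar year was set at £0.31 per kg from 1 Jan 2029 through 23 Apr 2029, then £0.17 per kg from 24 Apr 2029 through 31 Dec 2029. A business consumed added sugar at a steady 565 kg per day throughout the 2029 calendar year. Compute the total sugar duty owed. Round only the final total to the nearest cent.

£43,996.55

1 Jan – 23 Apr 2029: 113 days × 565 kg/day = 63,845 kg at £0.31/kg → £19,791.95
24 Apr – 31 Dec 2029: 252 days × 565 kg/day = 142,380 kg at £0.17/kg → £24,204.60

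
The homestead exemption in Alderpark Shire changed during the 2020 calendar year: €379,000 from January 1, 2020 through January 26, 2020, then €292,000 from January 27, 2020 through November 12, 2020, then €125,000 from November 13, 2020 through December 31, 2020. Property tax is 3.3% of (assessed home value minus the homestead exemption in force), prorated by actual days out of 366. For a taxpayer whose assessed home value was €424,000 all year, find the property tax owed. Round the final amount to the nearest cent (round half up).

January 1 – January 26, 2020: 26 days, exemption €379,000 → (€424,000 − €379,000) × 3.3% × 26/366 = €105.4918
January 27 – November 12, 2020: 291 days, exemption €292,000 → (€424,000 − €292,000) × 3.3% × 291/366 = €3,463.3770
November 13 – December 31, 2020: 49 days, exemption €125,000 → (€424,000 − €125,000) × 3.3% × 49/366 = €1,320.9918
Total = €4,889.8607

€4,889.86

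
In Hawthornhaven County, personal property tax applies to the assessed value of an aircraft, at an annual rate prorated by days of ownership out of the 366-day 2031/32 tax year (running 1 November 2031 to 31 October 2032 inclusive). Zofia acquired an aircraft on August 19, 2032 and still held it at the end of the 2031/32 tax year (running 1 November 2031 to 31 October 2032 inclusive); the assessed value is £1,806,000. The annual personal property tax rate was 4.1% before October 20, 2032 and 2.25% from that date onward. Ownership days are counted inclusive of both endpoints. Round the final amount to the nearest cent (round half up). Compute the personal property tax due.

£13,875.61

August 19 – October 19, 2032: 62 days at 4.1% → £1,806,000 × 4.1% × 62/366 = £12,543.3115
October 20 – October 31, 2032: 12 days at 2.25% → £1,806,000 × 2.25% × 12/366 = £1,332.2951
Total = £13,875.6066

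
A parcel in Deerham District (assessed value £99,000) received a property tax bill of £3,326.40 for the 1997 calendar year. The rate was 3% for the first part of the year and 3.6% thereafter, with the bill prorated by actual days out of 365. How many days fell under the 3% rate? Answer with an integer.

Let d = days at the first rate; then 365 − d days at the second rate.
£99,000 × [3%·d + 3.6%·(365−d)] / 365 = £3,326.40
Solving gives d = 146, so the new rate took effect on 27 May 1997.

146 days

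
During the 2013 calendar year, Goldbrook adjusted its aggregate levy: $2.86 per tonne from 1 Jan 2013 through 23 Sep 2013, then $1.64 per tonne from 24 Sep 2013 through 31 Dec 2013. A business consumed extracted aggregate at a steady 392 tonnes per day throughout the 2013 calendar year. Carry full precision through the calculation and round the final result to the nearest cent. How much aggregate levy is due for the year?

$361,863.04

1 Jan – 23 Sep 2013: 266 days × 392 tonnes/day = 104,272 tonnes at $2.86/tonne → $298,217.92
24 Sep – 31 Dec 2013: 99 days × 392 tonnes/day = 38,808 tonnes at $1.64/tonne → $63,645.12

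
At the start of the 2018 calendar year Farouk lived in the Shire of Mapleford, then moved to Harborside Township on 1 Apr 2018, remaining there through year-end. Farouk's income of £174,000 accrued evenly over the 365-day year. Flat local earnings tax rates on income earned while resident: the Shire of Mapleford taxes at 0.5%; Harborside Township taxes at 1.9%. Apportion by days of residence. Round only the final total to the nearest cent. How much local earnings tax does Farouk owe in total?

The Shire of Mapleford, 1 Jan – 31 Mar 2018: 90 days → £174,000 × 0.5% × 90/365 = £214.5205
Harborside Township, 1 Apr – 31 Dec 2018: 275 days → £174,000 × 1.9% × 275/365 = £2,490.8219
Total = £2,705.3425

£2,705.34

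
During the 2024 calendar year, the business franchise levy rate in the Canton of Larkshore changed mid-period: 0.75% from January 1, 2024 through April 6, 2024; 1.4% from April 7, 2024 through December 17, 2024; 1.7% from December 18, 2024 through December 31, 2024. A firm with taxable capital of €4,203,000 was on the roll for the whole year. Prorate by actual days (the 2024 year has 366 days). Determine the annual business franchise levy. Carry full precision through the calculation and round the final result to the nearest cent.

January 1 – April 6, 2024: 97 days at 0.75% → €4,203,000 × 0.75% × 97/366 = €8,354.3238
April 7 – December 17, 2024: 255 days at 1.4% → €4,203,000 × 1.4% × 255/366 = €40,996.4754
December 18 – December 31, 2024: 14 days at 1.7% → €4,203,000 × 1.7% × 14/366 = €2,733.0984
Total = €52,083.8975

€52,083.90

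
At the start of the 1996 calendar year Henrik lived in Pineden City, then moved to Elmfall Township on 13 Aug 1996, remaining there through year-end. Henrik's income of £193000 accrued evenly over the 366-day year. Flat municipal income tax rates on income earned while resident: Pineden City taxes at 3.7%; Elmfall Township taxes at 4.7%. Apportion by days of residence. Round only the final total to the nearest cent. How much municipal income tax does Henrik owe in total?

Pineden City, 1 Jan – 12 Aug 1996: 225 days → £193000 × 3.7% × 225/366 = £4389.9590
Elmfall Township, 13 Aug – 31 Dec 1996: 141 days → £193000 × 4.7% × 141/366 = £3494.5656
Total = £7884.5246

£7884.52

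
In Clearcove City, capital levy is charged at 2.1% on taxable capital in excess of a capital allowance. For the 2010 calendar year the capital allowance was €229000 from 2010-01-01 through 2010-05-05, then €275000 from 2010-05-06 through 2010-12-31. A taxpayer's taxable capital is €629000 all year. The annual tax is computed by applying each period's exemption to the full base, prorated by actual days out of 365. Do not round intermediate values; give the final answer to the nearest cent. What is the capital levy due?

€7764.82

2010-01-01 to 2010-05-05: 125 days, exemption €229000 → (€629000 − €229000) × 2.1% × 125/365 = €2876.7123
2010-05-06 to 2010-12-31: 240 days, exemption €275000 → (€629000 − €275000) × 2.1% × 240/365 = €4888.1096
Total = €7764.8219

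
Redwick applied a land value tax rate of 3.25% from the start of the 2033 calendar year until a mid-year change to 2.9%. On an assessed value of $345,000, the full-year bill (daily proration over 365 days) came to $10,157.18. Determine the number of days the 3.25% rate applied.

Let d = days at the first rate; then 365 − d days at the second rate.
$345,000 × [3.25%·d + 2.9%·(365−d)] / 365 = $10,157.18
Solving gives d = 46, so the new rate took effect on 16 February 2033.

46 days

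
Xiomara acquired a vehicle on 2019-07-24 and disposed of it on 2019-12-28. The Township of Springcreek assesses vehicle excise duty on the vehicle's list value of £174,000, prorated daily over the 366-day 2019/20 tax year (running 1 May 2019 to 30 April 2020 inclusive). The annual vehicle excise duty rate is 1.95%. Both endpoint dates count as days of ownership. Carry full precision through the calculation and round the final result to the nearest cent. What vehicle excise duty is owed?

Days held (2019-07-24 to 2019-12-28): 158 out of 366
Tax = £174,000 × 1.95% × 158/366 = £1,464.7377

£1,464.74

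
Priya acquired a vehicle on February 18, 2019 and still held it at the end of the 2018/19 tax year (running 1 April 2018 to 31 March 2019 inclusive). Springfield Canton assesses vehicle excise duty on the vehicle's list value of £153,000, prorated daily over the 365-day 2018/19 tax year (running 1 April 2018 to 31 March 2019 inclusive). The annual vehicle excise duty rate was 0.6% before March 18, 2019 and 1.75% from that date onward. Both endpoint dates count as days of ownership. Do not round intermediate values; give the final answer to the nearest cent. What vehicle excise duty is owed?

February 18 – March 17, 2019: 28 days at 0.6% → £153,000 × 0.6% × 28/365 = £70.4219
March 18 – March 31, 2019: 14 days at 1.75% → £153,000 × 1.75% × 14/365 = £102.6986
Total = £173.1205

£173.12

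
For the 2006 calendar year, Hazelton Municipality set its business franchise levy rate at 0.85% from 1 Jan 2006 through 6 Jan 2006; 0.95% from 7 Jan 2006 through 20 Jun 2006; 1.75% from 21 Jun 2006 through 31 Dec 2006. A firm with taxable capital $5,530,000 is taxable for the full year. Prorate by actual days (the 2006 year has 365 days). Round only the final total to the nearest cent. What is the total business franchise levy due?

1 Jan – 6 Jan 2006: 6 days at 0.85% → $5,530,000 × 0.85% × 6/365 = $772.6849
7 Jan – 20 Jun 2006: 165 days at 0.95% → $5,530,000 × 0.95% × 165/365 = $23,748.6986
21 Jun – 31 Dec 2006: 194 days at 1.75% → $5,530,000 × 1.75% × 194/365 = $51,436.5753
Total = $75,957.9589

$75,957.96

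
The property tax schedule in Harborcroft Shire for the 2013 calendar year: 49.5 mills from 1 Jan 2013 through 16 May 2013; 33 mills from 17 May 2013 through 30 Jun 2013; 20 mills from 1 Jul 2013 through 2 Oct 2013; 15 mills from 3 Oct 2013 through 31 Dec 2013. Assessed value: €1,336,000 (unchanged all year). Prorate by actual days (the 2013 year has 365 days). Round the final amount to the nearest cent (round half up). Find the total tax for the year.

1 Jan – 16 May 2013: 136 days at 49.5 mills → €1,336,000 × 4.95% × 136/365 = €24,640.9644
17 May – 30 Jun 2013: 45 days at 33 mills → €1,336,000 × 3.3% × 45/365 = €5,435.5068
1 Jul – 2 Oct 2013: 94 days at 20 mills → €1,336,000 × 2% × 94/365 = €6,881.3151
3 Oct – 31 Dec 2013: 90 days at 15 mills → €1,336,000 × 1.5% × 90/365 = €4,941.3699
Total = €41,899.1562

€41,899.16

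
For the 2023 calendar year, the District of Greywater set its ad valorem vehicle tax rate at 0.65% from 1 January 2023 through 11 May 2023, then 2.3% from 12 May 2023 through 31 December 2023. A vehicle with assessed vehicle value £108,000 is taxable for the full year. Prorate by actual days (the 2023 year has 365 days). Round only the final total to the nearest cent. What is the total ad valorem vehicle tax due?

1 January – 11 May 2023: 131 days at 0.65% → £108,000 × 0.65% × 131/365 = £251.9507
12 May – 31 December 2023: 234 days at 2.3% → £108,000 × 2.3% × 234/365 = £1,592.4822
Total = £1,844.4329

£1,844.43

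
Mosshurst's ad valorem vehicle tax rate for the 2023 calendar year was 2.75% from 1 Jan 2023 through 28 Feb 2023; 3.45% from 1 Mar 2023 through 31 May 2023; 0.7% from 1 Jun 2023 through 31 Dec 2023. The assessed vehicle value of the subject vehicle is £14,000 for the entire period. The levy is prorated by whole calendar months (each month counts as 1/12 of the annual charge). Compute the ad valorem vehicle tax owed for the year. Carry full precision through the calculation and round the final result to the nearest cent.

£242.08

1 Jan – 28 Feb 2023: 2 months at 2.75% → £14,000 × 2.75% × 2/12 = £64.1667
1 Mar – 31 May 2023: 3 months at 3.45% → £14,000 × 3.45% × 3/12 = £120.7500
1 Jun – 31 Dec 2023: 7 months at 0.7% → £14,000 × 0.7% × 7/12 = £57.1667
Total = £242.0833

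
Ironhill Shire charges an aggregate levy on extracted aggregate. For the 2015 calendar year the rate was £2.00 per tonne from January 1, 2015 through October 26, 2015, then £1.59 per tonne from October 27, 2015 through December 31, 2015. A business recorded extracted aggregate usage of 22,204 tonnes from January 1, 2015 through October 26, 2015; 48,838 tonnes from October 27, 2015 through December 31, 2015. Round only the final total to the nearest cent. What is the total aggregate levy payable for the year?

January 1 – October 26, 2015: 22,204 tonnes at £2.00/tonne → £44,408.00
October 27 – December 31, 2015: 48,838 tonnes at £1.59/tonne → £77,652.42

£122,060.42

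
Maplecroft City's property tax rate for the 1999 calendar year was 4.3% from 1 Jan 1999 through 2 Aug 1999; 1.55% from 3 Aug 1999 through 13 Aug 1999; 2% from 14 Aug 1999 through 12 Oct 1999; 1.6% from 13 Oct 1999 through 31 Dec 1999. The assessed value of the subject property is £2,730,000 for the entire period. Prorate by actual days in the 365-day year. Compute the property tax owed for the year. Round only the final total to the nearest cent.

1 Jan – 2 Aug 1999: 214 days at 4.3% → £2,730,000 × 4.3% × 214/365 = £68,825.9178
3 Aug – 13 Aug 1999: 11 days at 1.55% → £2,730,000 × 1.55% × 11/365 = £1,275.2466
14 Aug – 12 Oct 1999: 60 days at 2% → £2,730,000 × 2% × 60/365 = £8,975.3425
13 Oct – 31 Dec 1999: 80 days at 1.6% → £2,730,000 × 1.6% × 80/365 = £9,573.6986
Total = £88,650.2055

£88,650.21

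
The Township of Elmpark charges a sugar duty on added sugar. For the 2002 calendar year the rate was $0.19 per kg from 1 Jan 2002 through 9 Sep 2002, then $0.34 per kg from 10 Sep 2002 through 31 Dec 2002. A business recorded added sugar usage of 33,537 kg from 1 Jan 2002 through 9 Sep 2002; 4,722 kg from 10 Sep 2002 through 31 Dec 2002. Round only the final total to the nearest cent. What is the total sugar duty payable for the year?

1 Jan – 9 Sep 2002: 33,537 kg at $0.19/kg → $6,372.03
10 Sep – 31 Dec 2002: 4,722 kg at $0.34/kg → $1,605.48

$7,977.51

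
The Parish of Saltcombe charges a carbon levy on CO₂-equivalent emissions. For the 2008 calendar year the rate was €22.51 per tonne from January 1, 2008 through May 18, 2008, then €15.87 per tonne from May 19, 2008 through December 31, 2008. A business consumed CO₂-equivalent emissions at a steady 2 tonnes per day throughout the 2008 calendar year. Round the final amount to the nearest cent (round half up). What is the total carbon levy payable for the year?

€13462.76

January 1 – May 18, 2008: 139 days × 2 tonnes/day = 278 tonnes at €22.51/tonne → €6257.78
May 19 – December 31, 2008: 227 days × 2 tonnes/day = 454 tonnes at €15.87/tonne → €7204.98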